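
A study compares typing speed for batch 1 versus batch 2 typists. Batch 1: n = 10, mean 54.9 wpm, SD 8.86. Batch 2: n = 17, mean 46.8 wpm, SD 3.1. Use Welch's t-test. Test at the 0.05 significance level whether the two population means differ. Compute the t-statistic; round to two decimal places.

Let group 1 = batch 1, group 2 = batch 2. H0: μ_1 = μ_2; H1: μ_1 ≠ μ_2 (Welch's two-sample t-test, two-sided).
t = (x̄_1 − x̄_2)/√(s_1²/n_1 + s_2²/n_2) = (54.9 − 46.8)/√(8.86²/10 + 3.1²/17) = 2.79
Welch–Satterthwaite df ≈ 10.31
Two-sided p-value ≈ 0.019
Since p ≈ 0.019 < α = 0.05, reject H0; the evidence is statistically significant.

2.79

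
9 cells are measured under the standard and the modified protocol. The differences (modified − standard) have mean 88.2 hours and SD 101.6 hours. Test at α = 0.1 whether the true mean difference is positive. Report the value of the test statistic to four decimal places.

H0: μ_d = 0; H1: μ_d > 0 (paired t-test on the differences, right-tailed).
t = d̄/(s_d/√n) = 88.2/(101.6/√9) = 2.6043
df = n − 1 = 8
p-value = P(T ≥ 2.6043) ≈ 0.016
Since p ≈ 0.016 < α = 0.1, reject H0; the data support H1.

2.6043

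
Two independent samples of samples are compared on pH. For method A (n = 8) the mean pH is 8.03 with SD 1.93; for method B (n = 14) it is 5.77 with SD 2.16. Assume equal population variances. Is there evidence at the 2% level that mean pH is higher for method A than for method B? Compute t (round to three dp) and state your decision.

t = 2.449; reject H0

Let group 1 = method A, group 2 = method B. H0: μ_1 = μ_2; H1: μ_1 > μ_2 (two-sample pooled-variance t-test, right-tailed).
s_p² = [(8−1)·1.93² + (14−1)·2.16²]/(8+14−2) = 4.33636
t = (8.03 − 5.77)/√[4.33636·(1/8 + 1/14)] = 2.449
df = n₁ + n₂ − 2 = 20
p-value = P(T ≥ 2.449) ≈ 0.012
Since p ≈ 0.012 < α = 0.02, reject H0; the evidence is statistically significant.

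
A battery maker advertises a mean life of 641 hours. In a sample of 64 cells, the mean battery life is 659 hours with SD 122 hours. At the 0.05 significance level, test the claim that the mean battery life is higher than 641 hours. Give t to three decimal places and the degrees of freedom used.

H0: μ = 641; H1: μ > 641 (one-sample t-test, right-tailed).
t = (x̄ − μ₀)/(s/√n) = (659 − 641)/(122/√64) = 1.180
df = n − 1 = 63
p-value = P(T ≥ 1.180) ≈ 0.1212
Since p ≈ 0.1212 > α = 0.05, fail to reject H0; the data do not provide sufficient evidence against H0.

t = 1.180, df = 63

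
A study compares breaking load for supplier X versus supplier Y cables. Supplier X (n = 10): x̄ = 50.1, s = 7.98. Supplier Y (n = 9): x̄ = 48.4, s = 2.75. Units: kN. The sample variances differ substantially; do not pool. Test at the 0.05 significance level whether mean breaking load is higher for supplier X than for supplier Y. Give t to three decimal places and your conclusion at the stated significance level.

Let group 1 = supplier X, group 2 = supplier Y. H0: μ_1 = μ_2; H1: μ_1 > μ_2 (Welch's two-sample t-test, right-tailed).
t = (x̄_1 − x̄_2)/√(s_1²/n_1 + s_2²/n_2) = (50.1 − 48.4)/√(7.98²/10 + 2.75²/9) = 0.633
Welch–Satterthwaite df ≈ 11.31
p-value = P(T ≥ 0.633) ≈ 0.2696
Since p ≈ 0.2696 > α = 0.05, fail to reject H0; the data do not provide sufficient evidence against H0.

t = 0.633; fail to reject H0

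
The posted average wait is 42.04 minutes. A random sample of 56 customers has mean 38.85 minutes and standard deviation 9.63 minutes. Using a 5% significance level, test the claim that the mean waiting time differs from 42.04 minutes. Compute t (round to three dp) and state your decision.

t = -2.479; reject H0

H0: μ = 42.04; H1: μ ≠ 42.04 (one-sample t-test, two-sided).
t = (x̄ − μ₀)/(s/√n) = (38.85 − 42.04)/(9.63/√56) = -2.479
df = n − 1 = 55
Two-sided p-value ≈ 0.0163
Since p ≈ 0.0163 < α = 0.05, reject H0; the evidence is statistically significant.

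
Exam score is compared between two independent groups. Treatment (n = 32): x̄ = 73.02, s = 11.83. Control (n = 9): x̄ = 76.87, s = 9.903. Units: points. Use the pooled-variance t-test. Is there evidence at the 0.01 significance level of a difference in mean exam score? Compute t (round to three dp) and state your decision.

Let group 1 = treatment, group 2 = control. H0: μ_1 = μ_2; H1: μ_1 ≠ μ_2 (two-sample pooled-variance t-test, two-sided).
s_p² = [(32−1)·11.83² + (9−1)·9.903²]/(32+9−2) = 131.358
t = (73.02 − 76.87)/√[131.358·(1/32 + 1/9)] = -0.890
df = n₁ + n₂ − 2 = 39
Two-sided p-value ≈ 0.3788
Since p ≈ 0.3788 > α = 0.01, fail to reject H0; the data do not provide sufficient evidence against H0.

t = -0.890; fail to reject H0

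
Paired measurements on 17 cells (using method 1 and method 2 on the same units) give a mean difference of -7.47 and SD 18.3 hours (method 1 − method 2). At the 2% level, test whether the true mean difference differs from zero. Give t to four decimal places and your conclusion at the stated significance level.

H0: μ_d = 0; H1: μ_d ≠ 0 (paired t-test on the differences, two-sided).
t = d̄/(s_d/√n) = -7.47/(18.3/√17) = -1.6830
df = n − 1 = 16
Two-sided p-value ≈ 0.112
Since p ≈ 0.112 > α = 0.02, fail to reject H0; the data do not provide sufficient evidence against H0.

t = -1.6830; fail to reject H0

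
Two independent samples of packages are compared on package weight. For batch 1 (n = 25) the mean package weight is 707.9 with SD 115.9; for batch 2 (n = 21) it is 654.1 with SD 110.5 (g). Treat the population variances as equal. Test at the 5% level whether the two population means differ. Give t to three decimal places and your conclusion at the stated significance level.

t = 1.602; fail to reject H0

Let group 1 = batch 1, group 2 = batch 2. H0: μ_1 = μ_2; H1: μ_1 ≠ μ_2 (two-sample pooled-variance t-test, two-sided).
s_p² = [(25−1)·115.9² + (21−1)·110.5²]/(25+21−2) = 12877.1
t = (707.9 − 654.1)/√[12877.1·(1/25 + 1/21)] = 1.602
df = n₁ + n₂ − 2 = 44
Two-sided p-value ≈ 0.116
Since p ≈ 0.116 > α = 0.05, fail to reject H0; the evidence is not statistically significant.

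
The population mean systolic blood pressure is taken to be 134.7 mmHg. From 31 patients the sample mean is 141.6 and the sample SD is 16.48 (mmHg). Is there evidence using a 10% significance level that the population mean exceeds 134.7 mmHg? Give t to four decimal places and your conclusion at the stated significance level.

t = 2.3312; reject H0

H0: μ = 134.7; H1: μ > 134.7 (one-sample t-test, right-tailed).
t = (x̄ − μ₀)/(s/√n) = (141.6 − 134.7)/(16.48/√31) = 2.3312
df = n − 1 = 30
p-value = P(T ≥ 2.3312) ≈ 0.013
Since p ≈ 0.013 < α = 0.1, reject H0; the evidence is statistically significant.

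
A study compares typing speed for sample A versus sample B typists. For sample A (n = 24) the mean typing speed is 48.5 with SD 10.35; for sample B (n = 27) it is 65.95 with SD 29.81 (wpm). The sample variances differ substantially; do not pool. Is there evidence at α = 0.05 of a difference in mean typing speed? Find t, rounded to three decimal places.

Let group 1 = sample A, group 2 = sample B. H0: μ_1 = μ_2; H1: μ_1 ≠ μ_2 (Welch's two-sample t-test, two-sided).
t = (x̄_1 − x̄_2)/√(s_1²/n_1 + s_2²/n_2) = (48.5 − 65.95)/√(10.35²/24 + 29.81²/27) = -2.854
Welch–Satterthwaite df ≈ 32.85
Two-sided p-value ≈ 0.0074
Since p ≈ 0.0074 < α = 0.05, reject H0; the data support H1.

-2.854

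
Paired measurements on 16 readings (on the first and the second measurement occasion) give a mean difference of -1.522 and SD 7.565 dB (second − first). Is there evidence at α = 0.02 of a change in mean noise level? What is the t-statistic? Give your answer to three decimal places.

-0.805

H0: μ_d = 0; H1: μ_d ≠ 0 (paired t-test on the differences, two-sided).
t = d̄/(s_d/√n) = -1.522/(7.565/√16) = -0.805
df = n − 1 = 15
Two-sided p-value ≈ 0.434
Since p ≈ 0.434 > α = 0.02, fail to reject H0; the evidence is not statistically significant.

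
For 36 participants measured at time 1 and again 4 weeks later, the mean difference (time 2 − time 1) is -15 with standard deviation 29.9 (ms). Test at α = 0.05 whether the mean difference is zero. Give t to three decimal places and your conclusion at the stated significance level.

t = -3.010; reject H0

H0: μ_d = 0; H1: μ_d ≠ 0 (paired t-test on the differences, two-sided).
t = d̄/(s_d/√n) = -15/(29.9/√36) = -3.010
df = n − 1 = 35
Two-sided p-value ≈ 0.0048
Since p ≈ 0.0048 < α = 0.05, reject H0; the evidence is statistically significant.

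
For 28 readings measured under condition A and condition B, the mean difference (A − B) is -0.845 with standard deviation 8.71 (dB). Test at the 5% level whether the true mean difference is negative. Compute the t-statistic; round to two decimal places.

-0.51

H0: μ_d = 0; H1: μ_d < 0 (paired t-test on the differences, left-tailed).
t = d̄/(s_d/√n) = -0.845/(8.71/√28) = -0.51
df = n − 1 = 27
p-value = P(T ≤ -0.51) ≈ 0.3059
Since p ≈ 0.3059 > α = 0.05, fail to reject H0; the data do not provide sufficient evidence against H0.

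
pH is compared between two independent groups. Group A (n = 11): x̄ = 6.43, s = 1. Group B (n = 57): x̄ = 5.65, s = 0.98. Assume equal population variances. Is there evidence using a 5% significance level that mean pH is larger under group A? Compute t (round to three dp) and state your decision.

Let group 1 = group A, group 2 = group B. H0: μ_1 = μ_2; H1: μ_1 > μ_2 (two-sample pooled-variance t-test, right-tailed).
s_p² = [(11−1)·1² + (57−1)·0.98²]/(11+57−2) = 0.9664
t = (6.43 − 5.65)/√[0.9664·(1/11 + 1/57)] = 2.409
df = n₁ + n₂ − 2 = 66
p-value = P(T ≥ 2.409) ≈ 0.009
Since p ≈ 0.009 < α = 0.05, reject H0; the data support H1.

t = 2.409; reject H0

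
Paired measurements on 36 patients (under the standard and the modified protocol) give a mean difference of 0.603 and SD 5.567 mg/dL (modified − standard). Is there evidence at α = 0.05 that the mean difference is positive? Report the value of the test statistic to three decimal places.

0.650

H0: μ_d = 0; H1: μ_d > 0 (paired t-test on the differences, right-tailed).
t = d̄/(s_d/√n) = 0.603/(5.567/√36) = 0.650
df = n − 1 = 35
p-value = P(T ≥ 0.650) ≈ 0.2600
Since p ≈ 0.2600 > α = 0.05, fail to reject H0; the data do not provide sufficient evidence against H0.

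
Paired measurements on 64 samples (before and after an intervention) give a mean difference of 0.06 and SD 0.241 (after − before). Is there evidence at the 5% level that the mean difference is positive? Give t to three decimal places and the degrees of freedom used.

H0: μ_d = 0; H1: μ_d > 0 (paired t-test on the differences, right-tailed).
t = d̄/(s_d/√n) = 0.06/(0.241/√64) = 1.992
df = n − 1 = 63
p-value = P(T ≥ 1.992) ≈ 0.0254
Since p ≈ 0.0254 < α = 0.05, reject H0; the evidence is statistically significant.

t = 1.992, df = 63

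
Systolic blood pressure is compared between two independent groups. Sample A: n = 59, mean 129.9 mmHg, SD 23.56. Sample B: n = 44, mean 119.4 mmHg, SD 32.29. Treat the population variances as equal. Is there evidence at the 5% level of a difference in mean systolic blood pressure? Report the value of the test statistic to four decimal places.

1.9088

Let group 1 = sample A, group 2 = sample B. H0: μ_1 = μ_2; H1: μ_1 ≠ μ_2 (two-sample pooled-variance t-test, two-sided).
s_p² = [(59−1)·23.56² + (44−1)·32.29²]/(59+44−2) = 762.653
t = (129.9 − 119.4)/√[762.653·(1/59 + 1/44)] = 1.9088
df = n₁ + n₂ − 2 = 101
Two-sided p-value ≈ 0.059
Since p ≈ 0.059 > α = 0.05, fail to reject H0; the data do not provide sufficient evidence against H0.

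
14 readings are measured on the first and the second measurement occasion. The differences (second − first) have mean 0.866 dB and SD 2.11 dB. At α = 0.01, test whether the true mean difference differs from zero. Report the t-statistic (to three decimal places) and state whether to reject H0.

H0: μ_d = 0; H1: μ_d ≠ 0 (paired t-test on the differences, two-sided).
t = d̄/(s_d/√n) = 0.866/(2.11/√14) = 1.536
df = n − 1 = 13
Two-sided p-value ≈ 0.1486
Since p ≈ 0.1486 > α = 0.01, fail to reject H0; the evidence is not statistically significant.

t = 1.536; fail to reject H0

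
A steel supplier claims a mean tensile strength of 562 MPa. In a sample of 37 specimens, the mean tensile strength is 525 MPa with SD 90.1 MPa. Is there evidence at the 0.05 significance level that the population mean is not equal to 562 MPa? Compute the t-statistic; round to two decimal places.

-2.50

H0: μ = 562; H1: μ ≠ 562 (one-sample t-test, two-sided).
t = (x̄ − μ₀)/(s/√n) = (525 − 562)/(90.1/√37) = -2.50
df = n − 1 = 36
Two-sided p-value ≈ 0.0172
Since p ≈ 0.0172 < α = 0.05, reject H0; the data support H1.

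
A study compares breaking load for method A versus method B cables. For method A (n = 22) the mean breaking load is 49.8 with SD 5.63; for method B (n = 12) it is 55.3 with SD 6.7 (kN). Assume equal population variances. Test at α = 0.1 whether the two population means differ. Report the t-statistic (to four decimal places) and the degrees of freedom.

t = -2.5461, df = 32

Let group 1 = method A, group 2 = method B. H0: μ_1 = μ_2; H1: μ_1 ≠ μ_2 (two-sample pooled-variance t-test, two-sided).
s_p² = [(22−1)·5.63² + (12−1)·6.7²]/(22+12−2) = 36.232
t = (49.8 − 55.3)/√[36.232·(1/22 + 1/12)] = -2.5461
df = n₁ + n₂ − 2 = 32
Two-sided p-value ≈ 0.0159
Since p ≈ 0.0159 < α = 0.1, reject H0; the evidence is statistically significant.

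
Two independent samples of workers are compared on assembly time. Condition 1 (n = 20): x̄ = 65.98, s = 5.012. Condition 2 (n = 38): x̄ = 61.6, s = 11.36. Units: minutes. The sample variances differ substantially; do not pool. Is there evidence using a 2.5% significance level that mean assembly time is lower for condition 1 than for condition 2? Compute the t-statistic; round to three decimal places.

Let group 1 = condition 1, group 2 = condition 2. H0: μ_1 = μ_2; H1: μ_1 < μ_2 (Welch's two-sample t-test, left-tailed).
t = (x̄_1 − x̄_2)/√(s_1²/n_1 + s_2²/n_2) = (65.98 − 61.6)/√(5.012²/20 + 11.36²/38) = 2.031
Welch–Satterthwaite df ≈ 54.83
p-value = P(T ≤ 2.031) ≈ 0.9764
Since p ≈ 0.9764 > α = 0.025, fail to reject H0; the evidence is not statistically significant.

2.031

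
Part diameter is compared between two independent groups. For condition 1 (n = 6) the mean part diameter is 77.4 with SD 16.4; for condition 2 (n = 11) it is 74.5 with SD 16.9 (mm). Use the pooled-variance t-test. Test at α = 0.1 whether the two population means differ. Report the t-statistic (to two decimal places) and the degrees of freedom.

Let group 1 = condition 1, group 2 = condition 2. H0: μ_1 = μ_2; H1: μ_1 ≠ μ_2 (two-sample pooled-variance t-test, two-sided).
s_p² = [(6−1)·16.4² + (11−1)·16.9²]/(6+11−2) = 280.06
t = (77.4 − 74.5)/√[280.06·(1/6 + 1/11)] = 0.34
df = n₁ + n₂ − 2 = 15
Two-sided p-value ≈ 0.7375
Since p ≈ 0.7375 > α = 0.1, fail to reject H0; the data do not provide sufficient evidence against H0.

t = 0.34, df = 15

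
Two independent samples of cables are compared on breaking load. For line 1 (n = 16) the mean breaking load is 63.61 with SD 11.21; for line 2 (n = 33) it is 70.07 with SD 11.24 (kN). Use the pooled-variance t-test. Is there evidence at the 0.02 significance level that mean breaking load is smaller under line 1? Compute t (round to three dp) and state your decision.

Let group 1 = line 1, group 2 = line 2. H0: μ_1 = μ_2; H1: μ_1 < μ_2 (two-sample pooled-variance t-test, left-tailed).
s_p² = [(16−1)·11.21² + (33−1)·11.24²]/(16+33−2) = 126.123
t = (63.61 − 70.07)/√[126.123·(1/16 + 1/33)] = -1.888
df = n₁ + n₂ − 2 = 47
p-value = P(T ≤ -1.888) ≈ 0.0326
Since p ≈ 0.0326 > α = 0.02, fail to reject H0; the evidence is not statistically significant.

t = -1.888; fail to reject H0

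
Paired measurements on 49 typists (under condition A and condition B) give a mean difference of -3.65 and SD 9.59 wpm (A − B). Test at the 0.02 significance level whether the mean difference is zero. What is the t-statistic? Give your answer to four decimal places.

-2.6642

H0: μ_d = 0; H1: μ_d ≠ 0 (paired t-test on the differences, two-sided).
t = d̄/(s_d/√n) = -3.65/(9.59/√49) = -2.6642
df = n − 1 = 48
Two-sided p-value ≈ 0.0105
Since p ≈ 0.0105 < α = 0.02, reject H0; the evidence is statistically significant.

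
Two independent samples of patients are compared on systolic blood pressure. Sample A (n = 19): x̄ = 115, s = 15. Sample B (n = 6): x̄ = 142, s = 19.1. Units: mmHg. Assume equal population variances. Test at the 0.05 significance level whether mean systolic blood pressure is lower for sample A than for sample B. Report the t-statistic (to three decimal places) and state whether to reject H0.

t = -3.608; reject H0

Let group 1 = sample A, group 2 = sample B. H0: μ_1 = μ_2; H1: μ_1 < μ_2 (two-sample pooled-variance t-test, left-tailed).
s_p² = [(19−1)·15² + (6−1)·19.1²]/(19+6−2) = 255.393
t = (115 − 142)/√[255.393·(1/19 + 1/6)] = -3.608
df = n₁ + n₂ − 2 = 23
p-value = P(T ≤ -3.608) ≈ 0.0007
Since p ≈ 0.0007 < α = 0.05, reject H0; the data support H1.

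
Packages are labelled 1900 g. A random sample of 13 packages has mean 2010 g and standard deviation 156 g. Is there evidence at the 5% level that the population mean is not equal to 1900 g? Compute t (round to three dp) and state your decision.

H0: μ = 1900; H1: μ ≠ 1900 (one-sample t-test, two-sided).
t = (x̄ − μ₀)/(s/√n) = (2010 − 1900)/(156/√13) = 2.542
df = n − 1 = 12
Two-sided p-value ≈ 0.0258
Since p ≈ 0.0258 < α = 0.05, reject H0; the evidence is statistically significant.

t = 2.542; reject H0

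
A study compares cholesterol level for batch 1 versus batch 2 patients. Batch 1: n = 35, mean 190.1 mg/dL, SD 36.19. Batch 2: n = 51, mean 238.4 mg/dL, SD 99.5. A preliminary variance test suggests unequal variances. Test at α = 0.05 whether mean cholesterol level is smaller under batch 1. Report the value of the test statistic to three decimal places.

-3.174

Let group 1 = batch 1, group 2 = batch 2. H0: μ_1 = μ_2; H1: μ_1 < μ_2 (Welch's two-sample t-test, left-tailed).
t = (x̄_1 − x̄_2)/√(s_1²/n_1 + s_2²/n_2) = (190.1 − 238.4)/√(36.19²/35 + 99.5²/51) = -3.174
Welch–Satterthwaite df ≈ 67.45
p-value = P(T ≤ -3.174) ≈ 0.001
Since p ≈ 0.001 < α = 0.05, reject H0; the data support H1.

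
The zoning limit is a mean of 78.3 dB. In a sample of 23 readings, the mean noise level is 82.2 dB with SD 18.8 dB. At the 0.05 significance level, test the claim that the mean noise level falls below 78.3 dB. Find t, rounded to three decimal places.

H0: μ = 78.3; H1: μ < 78.3 (one-sample t-test, left-tailed).
t = (x̄ − μ₀)/(s/√n) = (82.2 − 78.3)/(18.8/√23) = 0.995
df = n − 1 = 22
p-value = P(T ≤ 0.995) ≈ 0.835
Since p ≈ 0.835 > α = 0.05, fail to reject H0; the evidence is not statistically significant.

0.995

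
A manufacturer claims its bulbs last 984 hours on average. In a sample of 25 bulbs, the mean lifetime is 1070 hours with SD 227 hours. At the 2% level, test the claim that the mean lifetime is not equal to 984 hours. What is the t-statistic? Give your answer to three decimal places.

H0: μ = 984; H1: μ ≠ 984 (one-sample t-test, two-sided).
t = (x̄ − μ₀)/(s/√n) = (1070 − 984)/(227/√25) = 1.894
df = n − 1 = 24
Two-sided p-value ≈ 0.0703
Since p ≈ 0.0703 > α = 0.02, fail to reject H0; the data do not provide sufficient evidence against H0.

1.894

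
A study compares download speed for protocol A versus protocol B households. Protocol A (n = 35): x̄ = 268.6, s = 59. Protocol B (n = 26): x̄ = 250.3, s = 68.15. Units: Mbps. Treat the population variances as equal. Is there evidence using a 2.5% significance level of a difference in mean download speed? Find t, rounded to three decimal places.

Let group 1 = protocol A, group 2 = protocol B. H0: μ_1 = μ_2; H1: μ_1 ≠ μ_2 (two-sample pooled-variance t-test, two-sided).
s_p² = [(35−1)·59² + (26−1)·68.15²]/(35+26−2) = 3973.98
t = (268.6 − 250.3)/√[3973.98·(1/35 + 1/26)] = 1.121
df = n₁ + n₂ − 2 = 59
Two-sided p-value ≈ 0.267
Since p ≈ 0.267 > α = 0.025, fail to reject H0; the evidence is not statistically significant.

1.121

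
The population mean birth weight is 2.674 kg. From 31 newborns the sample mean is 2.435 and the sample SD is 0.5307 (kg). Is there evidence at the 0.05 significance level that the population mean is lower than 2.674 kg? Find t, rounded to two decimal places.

H0: μ = 2.674; H1: μ < 2.674 (one-sample t-test, left-tailed).
t = (x̄ − μ₀)/(s/√n) = (2.435 − 2.674)/(0.5307/√31) = -2.51
df = n − 1 = 30
p-value = P(T ≤ -2.51) ≈ 0.0089
Since p ≈ 0.0089 < α = 0.05, reject H0; the evidence is statistically significant.

-2.51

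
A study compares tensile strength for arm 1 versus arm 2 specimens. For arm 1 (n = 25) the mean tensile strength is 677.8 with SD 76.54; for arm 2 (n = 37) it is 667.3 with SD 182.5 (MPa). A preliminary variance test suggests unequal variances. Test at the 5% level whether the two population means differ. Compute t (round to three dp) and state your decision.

t = 0.312; fail to reject H0

Let group 1 = arm 1, group 2 = arm 2. H0: μ_1 = μ_2; H1: μ_1 ≠ μ_2 (Welch's two-sample t-test, two-sided).
t = (x̄_1 − x̄_2)/√(s_1²/n_1 + s_2²/n_2) = (677.8 − 667.3)/√(76.54²/25 + 182.5²/37) = 0.312
Welch–Satterthwaite df ≈ 51.91
Two-sided p-value ≈ 0.7565
Since p ≈ 0.7565 > α = 0.05, fail to reject H0; the evidence is not statistically significant.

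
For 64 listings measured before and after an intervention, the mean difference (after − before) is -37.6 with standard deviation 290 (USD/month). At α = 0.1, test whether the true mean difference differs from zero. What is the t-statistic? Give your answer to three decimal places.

-1.037

H0: μ_d = 0; H1: μ_d ≠ 0 (paired t-test on the differences, two-sided).
t = d̄/(s_d/√n) = -37.6/(290/√64) = -1.037
df = n − 1 = 63
Two-sided p-value ≈ 0.304
Since p ≈ 0.304 > α = 0.1, fail to reject H0; the evidence is not statistically significant.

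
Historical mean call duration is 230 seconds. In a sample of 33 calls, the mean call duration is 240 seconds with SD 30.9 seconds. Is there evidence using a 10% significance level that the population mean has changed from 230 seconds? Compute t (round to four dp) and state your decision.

t = 1.8591; reject H0

H0: μ = 230; H1: μ ≠ 230 (one-sample t-test, two-sided).
t = (x̄ − μ₀)/(s/√n) = (240 − 230)/(30.9/√33) = 1.8591
df = n − 1 = 32
Two-sided p-value ≈ 0.072
Since p ≈ 0.072 < α = 0.1, reject H0; the evidence is statistically significant.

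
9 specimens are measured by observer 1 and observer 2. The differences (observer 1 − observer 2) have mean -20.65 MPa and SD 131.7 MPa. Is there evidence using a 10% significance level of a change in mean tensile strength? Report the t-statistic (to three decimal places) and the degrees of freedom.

t = -0.470, df = 8

H0: μ_d = 0; H1: μ_d ≠ 0 (paired t-test on the differences, two-sided).
t = d̄/(s_d/√n) = -20.65/(131.7/√9) = -0.470
df = n − 1 = 8
Two-sided p-value ≈ 0.651
Since p ≈ 0.651 > α = 0.1, fail to reject H0; the evidence is not statistically significant.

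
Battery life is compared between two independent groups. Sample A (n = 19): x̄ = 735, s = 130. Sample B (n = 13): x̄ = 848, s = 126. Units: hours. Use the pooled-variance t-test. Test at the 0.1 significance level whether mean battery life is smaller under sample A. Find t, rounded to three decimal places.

Let group 1 = sample A, group 2 = sample B. H0: μ_1 = μ_2; H1: μ_1 < μ_2 (two-sample pooled-variance t-test, left-tailed).
s_p² = [(19−1)·130² + (13−1)·126²]/(19+13−2) = 16490.4
t = (735 − 848)/√[16490.4·(1/19 + 1/13)] = -2.445
df = n₁ + n₂ − 2 = 30
p-value = P(T ≤ -2.445) ≈ 0.0103
Since p ≈ 0.0103 < α = 0.1, reject H0; the data support H1.

-2.445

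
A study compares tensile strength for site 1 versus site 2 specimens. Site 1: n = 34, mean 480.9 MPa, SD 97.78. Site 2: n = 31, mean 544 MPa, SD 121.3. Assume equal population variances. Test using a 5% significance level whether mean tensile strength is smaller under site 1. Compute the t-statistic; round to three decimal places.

-2.318

Let group 1 = site 1, group 2 = site 2. H0: μ_1 = μ_2; H1: μ_1 < μ_2 (two-sample pooled-variance t-test, left-tailed).
s_p² = [(34−1)·97.78² + (31−1)·121.3²]/(34+31−2) = 12014.6
t = (480.9 − 544)/√[12014.6·(1/34 + 1/31)] = -2.318
df = n₁ + n₂ − 2 = 63
p-value = P(T ≤ -2.318) ≈ 0.0119
Since p ≈ 0.0119 < α = 0.05, reject H0; the data support H1.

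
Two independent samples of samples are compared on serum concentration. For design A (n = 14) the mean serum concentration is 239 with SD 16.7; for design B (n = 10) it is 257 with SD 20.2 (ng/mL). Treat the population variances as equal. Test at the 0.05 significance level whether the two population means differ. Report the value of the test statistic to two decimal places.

-2.39

Let group 1 = design A, group 2 = design B. H0: μ_1 = μ_2; H1: μ_1 ≠ μ_2 (two-sample pooled-variance t-test, two-sided).
s_p² = [(14−1)·16.7² + (10−1)·20.2²]/(14+10−2) = 331.724
t = (239 − 257)/√[331.724·(1/14 + 1/10)] = -2.39
df = n₁ + n₂ − 2 = 22
Two-sided p-value ≈ 0.026
Since p ≈ 0.026 < α = 0.05, reject H0; the evidence is statistically significant.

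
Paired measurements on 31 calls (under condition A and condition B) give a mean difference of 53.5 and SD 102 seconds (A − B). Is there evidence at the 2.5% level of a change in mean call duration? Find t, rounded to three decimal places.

2.920

H0: μ_d = 0; H1: μ_d ≠ 0 (paired t-test on the differences, two-sided).
t = d̄/(s_d/√n) = 53.5/(102/√31) = 2.920
df = n − 1 = 30
Two-sided p-value ≈ 0.007
Since p ≈ 0.007 < α = 0.025, reject H0; the data support H1.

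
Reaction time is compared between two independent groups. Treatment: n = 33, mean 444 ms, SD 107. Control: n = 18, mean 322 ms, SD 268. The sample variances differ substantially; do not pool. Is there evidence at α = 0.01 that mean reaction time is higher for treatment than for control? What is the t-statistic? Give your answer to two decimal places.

1.85

Let group 1 = treatment, group 2 = control. H0: μ_1 = μ_2; H1: μ_1 > μ_2 (Welch's two-sample t-test, right-tailed).
t = (x̄_1 − x̄_2)/√(s_1²/n_1 + s_2²/n_2) = (444 − 322)/√(107²/33 + 268²/18) = 1.85
Welch–Satterthwaite df ≈ 20.00
p-value = P(T ≥ 1.85) ≈ 0.0394
Since p ≈ 0.0394 > α = 0.01, fail to reject H0; the evidence is not statistically significant.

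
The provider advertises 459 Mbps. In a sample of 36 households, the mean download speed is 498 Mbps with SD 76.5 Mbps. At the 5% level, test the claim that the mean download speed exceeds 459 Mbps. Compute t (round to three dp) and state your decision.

H0: μ = 459; H1: μ > 459 (one-sample t-test, right-tailed).
t = (x̄ − μ₀)/(s/√n) = (498 − 459)/(76.5/√36) = 3.059
df = n − 1 = 35
p-value = P(T ≥ 3.059) ≈ 0.002
Since p ≈ 0.002 < α = 0.05, reject H0; the data support H1.

t = 3.059; reject H0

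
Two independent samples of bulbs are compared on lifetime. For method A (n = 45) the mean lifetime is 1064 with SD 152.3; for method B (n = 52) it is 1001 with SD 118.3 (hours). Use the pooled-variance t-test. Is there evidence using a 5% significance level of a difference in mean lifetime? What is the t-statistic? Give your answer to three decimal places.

Let group 1 = method A, group 2 = method B. H0: μ_1 = μ_2; H1: μ_1 ≠ μ_2 (two-sample pooled-variance t-test, two-sided).
s_p² = [(45−1)·152.3² + (52−1)·118.3²]/(45+52−2) = 18256.1
t = (1064 − 1001)/√[18256.1·(1/45 + 1/52)] = 2.290
df = n₁ + n₂ − 2 = 95
Two-sided p-value ≈ 0.024
Since p ≈ 0.024 < α = 0.05, reject H0; the data support H1.

2.290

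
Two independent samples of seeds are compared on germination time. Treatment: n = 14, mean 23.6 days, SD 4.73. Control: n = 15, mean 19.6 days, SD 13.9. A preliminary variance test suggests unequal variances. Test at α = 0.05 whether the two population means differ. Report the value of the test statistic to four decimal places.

Let group 1 = treatment, group 2 = control. H0: μ_1 = μ_2; H1: μ_1 ≠ μ_2 (Welch's two-sample t-test, two-sided).
t = (x̄_1 − x̄_2)/√(s_1²/n_1 + s_2²/n_2) = (23.6 − 19.6)/√(4.73²/14 + 13.9²/15) = 1.0512
Welch–Satterthwaite df ≈ 17.40
Two-sided p-value ≈ 0.3075
Since p ≈ 0.3075 > α = 0.05, fail to reject H0; the evidence is not statistically significant.

1.0512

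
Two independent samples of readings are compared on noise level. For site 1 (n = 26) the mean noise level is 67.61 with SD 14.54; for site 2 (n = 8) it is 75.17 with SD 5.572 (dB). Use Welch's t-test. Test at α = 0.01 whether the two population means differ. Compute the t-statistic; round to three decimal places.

-2.181

Let group 1 = site 1, group 2 = site 2. H0: μ_1 = μ_2; H1: μ_1 ≠ μ_2 (Welch's two-sample t-test, two-sided).
t = (x̄_1 − x̄_2)/√(s_1²/n_1 + s_2²/n_2) = (67.61 − 75.17)/√(14.54²/26 + 5.572²/8) = -2.181
Welch–Satterthwaite df ≈ 30.08
Two-sided p-value ≈ 0.0371
Since p ≈ 0.0371 > α = 0.01, fail to reject H0; the data do not provide sufficient evidence against H0.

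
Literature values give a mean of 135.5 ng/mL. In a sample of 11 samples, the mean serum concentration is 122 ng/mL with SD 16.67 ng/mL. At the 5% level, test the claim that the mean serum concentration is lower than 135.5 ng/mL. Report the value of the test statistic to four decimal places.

H0: μ = 135.5; H1: μ < 135.5 (one-sample t-test, left-tailed).
t = (x̄ − μ₀)/(s/√n) = (122 − 135.5)/(16.67/√11) = -2.6859
df = n − 1 = 10
p-value = P(T ≤ -2.6859) ≈ 0.011
Since p ≈ 0.011 < α = 0.05, reject H0; the evidence is statistically significant.

-2.6859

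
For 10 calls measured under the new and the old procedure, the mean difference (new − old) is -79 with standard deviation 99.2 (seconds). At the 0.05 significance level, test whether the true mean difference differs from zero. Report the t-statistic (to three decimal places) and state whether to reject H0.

t = -2.518; reject H0

H0: μ_d = 0; H1: μ_d ≠ 0 (paired t-test on the differences, two-sided).
t = d̄/(s_d/√n) = -79/(99.2/√10) = -2.518
df = n − 1 = 9
Two-sided p-value ≈ 0.0329
Since p ≈ 0.0329 < α = 0.05, reject H0; the evidence is statistically significant.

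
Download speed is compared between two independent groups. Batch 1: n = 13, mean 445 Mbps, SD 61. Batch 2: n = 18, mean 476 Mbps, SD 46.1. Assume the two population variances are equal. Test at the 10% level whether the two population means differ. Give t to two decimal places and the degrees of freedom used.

t = -1.61, df = 29

Let group 1 = batch 1, group 2 = batch 2. H0: μ_1 = μ_2; H1: μ_1 ≠ μ_2 (two-sample pooled-variance t-test, two-sided).
s_p² = [(13−1)·61² + (18−1)·46.1²]/(13+18−2) = 2785.54
t = (445 − 476)/√[2785.54·(1/13 + 1/18)] = -1.61
df = n₁ + n₂ − 2 = 29
Two-sided p-value ≈ 0.1174
Since p ≈ 0.1174 > α = 0.1, fail to reject H0; the data do not provide sufficient evidence against H0.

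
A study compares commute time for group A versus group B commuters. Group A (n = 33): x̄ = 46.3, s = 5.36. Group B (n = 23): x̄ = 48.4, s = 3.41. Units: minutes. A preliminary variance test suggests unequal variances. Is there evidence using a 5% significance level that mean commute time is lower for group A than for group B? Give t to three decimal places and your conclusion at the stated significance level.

Let group 1 = group A, group 2 = group B. H0: μ_1 = μ_2; H1: μ_1 < μ_2 (Welch's two-sample t-test, left-tailed).
t = (x̄_1 − x̄_2)/√(s_1²/n_1 + s_2²/n_2) = (46.3 − 48.4)/√(5.36²/33 + 3.41²/23) = -1.790
Welch–Satterthwaite df ≈ 53.64
p-value = P(T ≤ -1.790) ≈ 0.0395
Since p ≈ 0.0395 < α = 0.05, reject H0; the evidence is statistically significant.

t = -1.790; reject H0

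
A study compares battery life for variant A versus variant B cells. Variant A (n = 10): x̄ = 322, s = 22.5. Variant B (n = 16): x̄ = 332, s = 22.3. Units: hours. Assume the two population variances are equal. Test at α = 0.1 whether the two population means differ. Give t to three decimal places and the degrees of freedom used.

Let group 1 = variant A, group 2 = variant B. H0: μ_1 = μ_2; H1: μ_1 ≠ μ_2 (two-sample pooled-variance t-test, two-sided).
s_p² = [(10−1)·22.5² + (16−1)·22.3²]/(10+16−2) = 500.65
t = (322 − 332)/√[500.65·(1/10 + 1/16)] = -1.109
df = n₁ + n₂ − 2 = 24
Two-sided p-value ≈ 0.2786
Since p ≈ 0.2786 > α = 0.1, fail to reject H0; the evidence is not statistically significant.

t = -1.109, df = 24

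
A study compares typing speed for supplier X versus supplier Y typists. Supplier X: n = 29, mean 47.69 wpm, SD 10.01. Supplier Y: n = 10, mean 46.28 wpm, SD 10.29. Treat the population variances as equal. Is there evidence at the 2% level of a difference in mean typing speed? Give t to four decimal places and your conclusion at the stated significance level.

t = 0.3815; fail to reject H0

Let group 1 = supplier X, group 2 = supplier Y. H0: μ_1 = μ_2; H1: μ_1 ≠ μ_2 (two-sample pooled-variance t-test, two-sided).
s_p² = [(29−1)·10.01² + (10−1)·10.29²]/(29+10−2) = 101.583
t = (47.69 − 46.28)/√[101.583·(1/29 + 1/10)] = 0.3815
df = n₁ + n₂ − 2 = 37
Two-sided p-value ≈ 0.705
Since p ≈ 0.705 > α = 0.02, fail to reject H0; the evidence is not statistically significant.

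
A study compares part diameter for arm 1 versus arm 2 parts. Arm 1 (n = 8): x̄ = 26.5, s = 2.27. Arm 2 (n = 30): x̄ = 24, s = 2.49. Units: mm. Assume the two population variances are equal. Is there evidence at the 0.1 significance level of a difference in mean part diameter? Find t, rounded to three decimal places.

2.566

Let group 1 = arm 1, group 2 = arm 2. H0: μ_1 = μ_2; H1: μ_1 ≠ μ_2 (two-sample pooled-variance t-test, two-sided).
s_p² = [(8−1)·2.27² + (30−1)·2.49²]/(8+30−2) = 5.99648
t = (26.5 − 24)/√[5.99648·(1/8 + 1/30)] = 2.566
df = n₁ + n₂ − 2 = 36
Two-sided p-value ≈ 0.015
Since p ≈ 0.015 < α = 0.1, reject H0; the evidence is statistically significant.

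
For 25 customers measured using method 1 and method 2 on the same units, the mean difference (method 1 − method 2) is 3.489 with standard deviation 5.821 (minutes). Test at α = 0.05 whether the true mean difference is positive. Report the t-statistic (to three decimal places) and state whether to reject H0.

t = 2.997; reject H0

H0: μ_d = 0; H1: μ_d > 0 (paired t-test on the differences, right-tailed).
t = d̄/(s_d/√n) = 3.489/(5.821/√25) = 2.997
df = n − 1 = 24
p-value = P(T ≥ 2.997) ≈ 0.0031
Since p ≈ 0.0031 < α = 0.05, reject H0; the evidence is statistically significant.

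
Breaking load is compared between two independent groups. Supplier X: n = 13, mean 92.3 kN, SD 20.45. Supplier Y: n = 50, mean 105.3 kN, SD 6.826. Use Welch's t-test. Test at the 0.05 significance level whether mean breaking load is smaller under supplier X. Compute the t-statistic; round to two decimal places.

-2.26

Let group 1 = supplier X, group 2 = supplier Y. H0: μ_1 = μ_2; H1: μ_1 < μ_2 (Welch's two-sample t-test, left-tailed).
t = (x̄_1 − x̄_2)/√(s_1²/n_1 + s_2²/n_2) = (92.3 − 105.3)/√(20.45²/13 + 6.826²/50) = -2.26
Welch–Satterthwaite df ≈ 12.70
p-value = P(T ≤ -2.26) ≈ 0.021
Since p ≈ 0.021 < α = 0.05, reject H0; the data support H1.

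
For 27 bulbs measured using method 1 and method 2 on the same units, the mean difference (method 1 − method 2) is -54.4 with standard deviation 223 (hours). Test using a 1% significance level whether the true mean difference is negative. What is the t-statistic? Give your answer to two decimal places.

H0: μ_d = 0; H1: μ_d < 0 (paired t-test on the differences, left-tailed).
t = d̄/(s_d/√n) = -54.4/(223/√27) = -1.27
df = n − 1 = 26
p-value = P(T ≤ -1.27) ≈ 0.1081
Since p ≈ 0.1081 > α = 0.01, fail to reject H0; the data do not provide sufficient evidence against H0.

-1.27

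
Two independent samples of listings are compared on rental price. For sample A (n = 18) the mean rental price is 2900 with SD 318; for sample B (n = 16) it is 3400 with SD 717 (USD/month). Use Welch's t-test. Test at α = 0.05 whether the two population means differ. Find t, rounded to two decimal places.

Let group 1 = sample A, group 2 = sample B. H0: μ_1 = μ_2; H1: μ_1 ≠ μ_2 (Welch's two-sample t-test, two-sided).
t = (x̄_1 − x̄_2)/√(s_1²/n_1 + s_2²/n_2) = (2900 − 3400)/√(318²/18 + 717²/16) = -2.57
Welch–Satterthwaite df ≈ 20.16
Two-sided p-value ≈ 0.018
Since p ≈ 0.018 < α = 0.05, reject H0; the data support H1.

-2.57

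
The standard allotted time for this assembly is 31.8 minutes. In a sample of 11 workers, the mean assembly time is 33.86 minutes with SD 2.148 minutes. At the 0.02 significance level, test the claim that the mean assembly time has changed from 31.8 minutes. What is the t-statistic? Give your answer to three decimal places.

3.181

H0: μ = 31.8; H1: μ ≠ 31.8 (one-sample t-test, two-sided).
t = (x̄ − μ₀)/(s/√n) = (33.86 − 31.8)/(2.148/√11) = 3.181
df = n − 1 = 10
Two-sided p-value ≈ 0.0098
Since p ≈ 0.0098 < α = 0.02, reject H0; the evidence is statistically significant.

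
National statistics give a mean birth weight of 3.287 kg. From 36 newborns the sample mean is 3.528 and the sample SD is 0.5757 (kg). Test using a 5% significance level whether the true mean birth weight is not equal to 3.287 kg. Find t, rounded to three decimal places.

2.512

H0: μ = 3.287; H1: μ ≠ 3.287 (one-sample t-test, two-sided).
t = (x̄ − μ₀)/(s/√n) = (3.528 − 3.287)/(0.5757/√36) = 2.512
df = n − 1 = 35
Two-sided p-value ≈ 0.0168
Since p ≈ 0.0168 < α = 0.05, reject H0; the evidence is statistically significant.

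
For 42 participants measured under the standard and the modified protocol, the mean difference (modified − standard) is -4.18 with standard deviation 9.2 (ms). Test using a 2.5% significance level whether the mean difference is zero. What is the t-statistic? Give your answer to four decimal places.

-2.9445

H0: μ_d = 0; H1: μ_d ≠ 0 (paired t-test on the differences, two-sided).
t = d̄/(s_d/√n) = -4.18/(9.2/√42) = -2.9445
df = n − 1 = 41
Two-sided p-value ≈ 0.005
Since p ≈ 0.005 < α = 0.025, reject H0; the data support H1.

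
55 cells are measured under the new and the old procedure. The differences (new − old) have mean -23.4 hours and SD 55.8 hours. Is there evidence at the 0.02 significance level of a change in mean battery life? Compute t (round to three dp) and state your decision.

H0: μ_d = 0; H1: μ_d ≠ 0 (paired t-test on the differences, two-sided).
t = d̄/(s_d/√n) = -23.4/(55.8/√55) = -3.110
df = n − 1 = 54
Two-sided p-value ≈ 0.003
Since p ≈ 0.003 < α = 0.02, reject H0; the data support H1.

t = -3.110; reject H0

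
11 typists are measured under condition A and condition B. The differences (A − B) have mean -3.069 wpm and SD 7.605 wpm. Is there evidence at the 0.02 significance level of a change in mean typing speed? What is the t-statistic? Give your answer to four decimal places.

H0: μ_d = 0; H1: μ_d ≠ 0 (paired t-test on the differences, two-sided).
t = d̄/(s_d/√n) = -3.069/(7.605/√11) = -1.3384
df = n − 1 = 10
Two-sided p-value ≈ 0.210
Since p ≈ 0.210 > α = 0.02, fail to reject H0; the data do not provide sufficient evidence against H0.

-1.3384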